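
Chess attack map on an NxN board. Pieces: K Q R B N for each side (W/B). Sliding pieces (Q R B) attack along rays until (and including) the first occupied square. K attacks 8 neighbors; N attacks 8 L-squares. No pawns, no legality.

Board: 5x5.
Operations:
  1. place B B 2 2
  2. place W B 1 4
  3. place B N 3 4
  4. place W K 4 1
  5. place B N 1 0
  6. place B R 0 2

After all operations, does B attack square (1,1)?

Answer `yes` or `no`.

Op 1: place BB@(2,2)
Op 2: place WB@(1,4)
Op 3: place BN@(3,4)
Op 4: place WK@(4,1)
Op 5: place BN@(1,0)
Op 6: place BR@(0,2)
Per-piece attacks for B:
  BR@(0,2): attacks (0,3) (0,4) (0,1) (0,0) (1,2) (2,2) [ray(1,0) blocked at (2,2)]
  BN@(1,0): attacks (2,2) (3,1) (0,2)
  BB@(2,2): attacks (3,3) (4,4) (3,1) (4,0) (1,3) (0,4) (1,1) (0,0)
  BN@(3,4): attacks (4,2) (2,2) (1,3)
B attacks (1,1): yes

Answer: yes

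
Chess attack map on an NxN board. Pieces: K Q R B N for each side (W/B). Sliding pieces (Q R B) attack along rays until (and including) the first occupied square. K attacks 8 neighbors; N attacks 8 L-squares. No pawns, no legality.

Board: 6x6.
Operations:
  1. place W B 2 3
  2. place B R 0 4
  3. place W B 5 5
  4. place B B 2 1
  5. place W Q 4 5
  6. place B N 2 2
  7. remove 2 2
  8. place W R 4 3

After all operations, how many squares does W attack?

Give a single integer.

Answer: 24

Derivation:
Op 1: place WB@(2,3)
Op 2: place BR@(0,4)
Op 3: place WB@(5,5)
Op 4: place BB@(2,1)
Op 5: place WQ@(4,5)
Op 6: place BN@(2,2)
Op 7: remove (2,2)
Op 8: place WR@(4,3)
Per-piece attacks for W:
  WB@(2,3): attacks (3,4) (4,5) (3,2) (4,1) (5,0) (1,4) (0,5) (1,2) (0,1) [ray(1,1) blocked at (4,5)]
  WR@(4,3): attacks (4,4) (4,5) (4,2) (4,1) (4,0) (5,3) (3,3) (2,3) [ray(0,1) blocked at (4,5); ray(-1,0) blocked at (2,3)]
  WQ@(4,5): attacks (4,4) (4,3) (5,5) (3,5) (2,5) (1,5) (0,5) (5,4) (3,4) (2,3) [ray(0,-1) blocked at (4,3); ray(1,0) blocked at (5,5); ray(-1,-1) blocked at (2,3)]
  WB@(5,5): attacks (4,4) (3,3) (2,2) (1,1) (0,0)
Union (24 distinct): (0,0) (0,1) (0,5) (1,1) (1,2) (1,4) (1,5) (2,2) (2,3) (2,5) (3,2) (3,3) (3,4) (3,5) (4,0) (4,1) (4,2) (4,3) (4,4) (4,5) (5,0) (5,3) (5,4) (5,5)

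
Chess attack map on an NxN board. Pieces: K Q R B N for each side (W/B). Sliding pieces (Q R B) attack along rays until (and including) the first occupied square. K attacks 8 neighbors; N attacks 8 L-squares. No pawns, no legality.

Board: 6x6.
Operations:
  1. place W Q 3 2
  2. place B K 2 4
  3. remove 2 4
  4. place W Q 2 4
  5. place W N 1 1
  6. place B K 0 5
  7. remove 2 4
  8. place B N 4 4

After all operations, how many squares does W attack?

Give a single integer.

Answer: 21

Derivation:
Op 1: place WQ@(3,2)
Op 2: place BK@(2,4)
Op 3: remove (2,4)
Op 4: place WQ@(2,4)
Op 5: place WN@(1,1)
Op 6: place BK@(0,5)
Op 7: remove (2,4)
Op 8: place BN@(4,4)
Per-piece attacks for W:
  WN@(1,1): attacks (2,3) (3,2) (0,3) (3,0)
  WQ@(3,2): attacks (3,3) (3,4) (3,5) (3,1) (3,0) (4,2) (5,2) (2,2) (1,2) (0,2) (4,3) (5,4) (4,1) (5,0) (2,3) (1,4) (0,5) (2,1) (1,0) [ray(-1,1) blocked at (0,5)]
Union (21 distinct): (0,2) (0,3) (0,5) (1,0) (1,2) (1,4) (2,1) (2,2) (2,3) (3,0) (3,1) (3,2) (3,3) (3,4) (3,5) (4,1) (4,2) (4,3) (5,0) (5,2) (5,4)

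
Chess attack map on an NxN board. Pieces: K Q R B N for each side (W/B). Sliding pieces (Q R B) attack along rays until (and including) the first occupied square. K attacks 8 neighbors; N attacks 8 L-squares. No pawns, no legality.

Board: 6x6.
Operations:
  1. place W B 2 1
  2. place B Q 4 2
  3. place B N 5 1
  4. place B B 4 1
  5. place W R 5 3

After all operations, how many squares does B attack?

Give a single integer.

Answer: 21

Derivation:
Op 1: place WB@(2,1)
Op 2: place BQ@(4,2)
Op 3: place BN@(5,1)
Op 4: place BB@(4,1)
Op 5: place WR@(5,3)
Per-piece attacks for B:
  BB@(4,1): attacks (5,2) (5,0) (3,2) (2,3) (1,4) (0,5) (3,0)
  BQ@(4,2): attacks (4,3) (4,4) (4,5) (4,1) (5,2) (3,2) (2,2) (1,2) (0,2) (5,3) (5,1) (3,3) (2,4) (1,5) (3,1) (2,0) [ray(0,-1) blocked at (4,1); ray(1,1) blocked at (5,3); ray(1,-1) blocked at (5,1)]
  BN@(5,1): attacks (4,3) (3,2) (3,0)
Union (21 distinct): (0,2) (0,5) (1,2) (1,4) (1,5) (2,0) (2,2) (2,3) (2,4) (3,0) (3,1) (3,2) (3,3) (4,1) (4,3) (4,4) (4,5) (5,0) (5,1) (5,2) (5,3)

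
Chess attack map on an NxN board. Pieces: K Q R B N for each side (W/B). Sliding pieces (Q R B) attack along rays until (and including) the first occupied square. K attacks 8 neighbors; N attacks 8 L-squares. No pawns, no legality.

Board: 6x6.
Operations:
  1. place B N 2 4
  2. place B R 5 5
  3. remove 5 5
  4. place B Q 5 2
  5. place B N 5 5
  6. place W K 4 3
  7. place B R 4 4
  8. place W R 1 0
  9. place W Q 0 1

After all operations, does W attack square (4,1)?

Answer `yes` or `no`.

Op 1: place BN@(2,4)
Op 2: place BR@(5,5)
Op 3: remove (5,5)
Op 4: place BQ@(5,2)
Op 5: place BN@(5,5)
Op 6: place WK@(4,3)
Op 7: place BR@(4,4)
Op 8: place WR@(1,0)
Op 9: place WQ@(0,1)
Per-piece attacks for W:
  WQ@(0,1): attacks (0,2) (0,3) (0,4) (0,5) (0,0) (1,1) (2,1) (3,1) (4,1) (5,1) (1,2) (2,3) (3,4) (4,5) (1,0) [ray(1,-1) blocked at (1,0)]
  WR@(1,0): attacks (1,1) (1,2) (1,3) (1,4) (1,5) (2,0) (3,0) (4,0) (5,0) (0,0)
  WK@(4,3): attacks (4,4) (4,2) (5,3) (3,3) (5,4) (5,2) (3,4) (3,2)
W attacks (4,1): yes

Answer: yes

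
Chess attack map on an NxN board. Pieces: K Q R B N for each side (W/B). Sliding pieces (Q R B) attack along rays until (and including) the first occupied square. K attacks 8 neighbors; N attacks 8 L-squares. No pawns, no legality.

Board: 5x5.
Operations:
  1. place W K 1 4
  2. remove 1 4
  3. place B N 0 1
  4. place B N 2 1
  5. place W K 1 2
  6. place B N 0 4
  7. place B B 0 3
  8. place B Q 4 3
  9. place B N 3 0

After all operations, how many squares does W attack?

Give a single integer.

Answer: 8

Derivation:
Op 1: place WK@(1,4)
Op 2: remove (1,4)
Op 3: place BN@(0,1)
Op 4: place BN@(2,1)
Op 5: place WK@(1,2)
Op 6: place BN@(0,4)
Op 7: place BB@(0,3)
Op 8: place BQ@(4,3)
Op 9: place BN@(3,0)
Per-piece attacks for W:
  WK@(1,2): attacks (1,3) (1,1) (2,2) (0,2) (2,3) (2,1) (0,3) (0,1)
Union (8 distinct): (0,1) (0,2) (0,3) (1,1) (1,3) (2,1) (2,2) (2,3)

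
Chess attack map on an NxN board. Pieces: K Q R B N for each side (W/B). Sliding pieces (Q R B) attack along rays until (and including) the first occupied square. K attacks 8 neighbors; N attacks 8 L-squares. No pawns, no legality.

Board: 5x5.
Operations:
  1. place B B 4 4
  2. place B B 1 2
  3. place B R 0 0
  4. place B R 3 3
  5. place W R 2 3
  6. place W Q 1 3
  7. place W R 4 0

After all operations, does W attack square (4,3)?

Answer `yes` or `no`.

Op 1: place BB@(4,4)
Op 2: place BB@(1,2)
Op 3: place BR@(0,0)
Op 4: place BR@(3,3)
Op 5: place WR@(2,3)
Op 6: place WQ@(1,3)
Op 7: place WR@(4,0)
Per-piece attacks for W:
  WQ@(1,3): attacks (1,4) (1,2) (2,3) (0,3) (2,4) (2,2) (3,1) (4,0) (0,4) (0,2) [ray(0,-1) blocked at (1,2); ray(1,0) blocked at (2,3); ray(1,-1) blocked at (4,0)]
  WR@(2,3): attacks (2,4) (2,2) (2,1) (2,0) (3,3) (1,3) [ray(1,0) blocked at (3,3); ray(-1,0) blocked at (1,3)]
  WR@(4,0): attacks (4,1) (4,2) (4,3) (4,4) (3,0) (2,0) (1,0) (0,0) [ray(0,1) blocked at (4,4); ray(-1,0) blocked at (0,0)]
W attacks (4,3): yes

Answer: yes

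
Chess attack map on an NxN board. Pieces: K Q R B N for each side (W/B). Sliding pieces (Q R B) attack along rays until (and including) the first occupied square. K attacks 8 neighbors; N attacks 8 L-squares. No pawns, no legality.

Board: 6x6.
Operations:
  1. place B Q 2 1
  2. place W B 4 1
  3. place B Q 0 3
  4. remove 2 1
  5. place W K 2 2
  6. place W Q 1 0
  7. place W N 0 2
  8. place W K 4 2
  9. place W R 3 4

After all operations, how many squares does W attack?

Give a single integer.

Op 1: place BQ@(2,1)
Op 2: place WB@(4,1)
Op 3: place BQ@(0,3)
Op 4: remove (2,1)
Op 5: place WK@(2,2)
Op 6: place WQ@(1,0)
Op 7: place WN@(0,2)
Op 8: place WK@(4,2)
Op 9: place WR@(3,4)
Per-piece attacks for W:
  WN@(0,2): attacks (1,4) (2,3) (1,0) (2,1)
  WQ@(1,0): attacks (1,1) (1,2) (1,3) (1,4) (1,5) (2,0) (3,0) (4,0) (5,0) (0,0) (2,1) (3,2) (4,3) (5,4) (0,1)
  WK@(2,2): attacks (2,3) (2,1) (3,2) (1,2) (3,3) (3,1) (1,3) (1,1)
  WR@(3,4): attacks (3,5) (3,3) (3,2) (3,1) (3,0) (4,4) (5,4) (2,4) (1,4) (0,4)
  WB@(4,1): attacks (5,2) (5,0) (3,2) (2,3) (1,4) (0,5) (3,0)
  WK@(4,2): attacks (4,3) (4,1) (5,2) (3,2) (5,3) (5,1) (3,3) (3,1)
Union (28 distinct): (0,0) (0,1) (0,4) (0,5) (1,0) (1,1) (1,2) (1,3) (1,4) (1,5) (2,0) (2,1) (2,3) (2,4) (3,0) (3,1) (3,2) (3,3) (3,5) (4,0) (4,1) (4,3) (4,4) (5,0) (5,1) (5,2) (5,3) (5,4)

Answer: 28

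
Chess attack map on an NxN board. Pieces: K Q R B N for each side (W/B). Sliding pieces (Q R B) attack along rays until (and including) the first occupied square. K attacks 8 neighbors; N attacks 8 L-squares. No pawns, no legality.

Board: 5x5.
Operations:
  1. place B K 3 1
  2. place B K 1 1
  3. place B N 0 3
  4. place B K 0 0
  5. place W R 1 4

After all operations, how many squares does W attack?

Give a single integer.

Answer: 7

Derivation:
Op 1: place BK@(3,1)
Op 2: place BK@(1,1)
Op 3: place BN@(0,3)
Op 4: place BK@(0,0)
Op 5: place WR@(1,4)
Per-piece attacks for W:
  WR@(1,4): attacks (1,3) (1,2) (1,1) (2,4) (3,4) (4,4) (0,4) [ray(0,-1) blocked at (1,1)]
Union (7 distinct): (0,4) (1,1) (1,2) (1,3) (2,4) (3,4) (4,4)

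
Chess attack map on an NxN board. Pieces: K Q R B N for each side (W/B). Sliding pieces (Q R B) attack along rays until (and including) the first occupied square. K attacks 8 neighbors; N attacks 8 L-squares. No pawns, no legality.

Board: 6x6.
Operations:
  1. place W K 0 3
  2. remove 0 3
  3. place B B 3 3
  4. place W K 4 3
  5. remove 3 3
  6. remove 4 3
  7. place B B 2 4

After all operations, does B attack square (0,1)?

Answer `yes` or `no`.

Answer: no

Derivation:
Op 1: place WK@(0,3)
Op 2: remove (0,3)
Op 3: place BB@(3,3)
Op 4: place WK@(4,3)
Op 5: remove (3,3)
Op 6: remove (4,3)
Op 7: place BB@(2,4)
Per-piece attacks for B:
  BB@(2,4): attacks (3,5) (3,3) (4,2) (5,1) (1,5) (1,3) (0,2)
B attacks (0,1): no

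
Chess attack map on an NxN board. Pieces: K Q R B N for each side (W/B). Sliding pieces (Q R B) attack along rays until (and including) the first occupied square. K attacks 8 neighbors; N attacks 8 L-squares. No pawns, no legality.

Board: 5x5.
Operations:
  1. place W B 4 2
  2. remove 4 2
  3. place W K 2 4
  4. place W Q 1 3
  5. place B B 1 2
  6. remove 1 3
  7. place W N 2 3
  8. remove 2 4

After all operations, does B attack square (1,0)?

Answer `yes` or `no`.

Answer: no

Derivation:
Op 1: place WB@(4,2)
Op 2: remove (4,2)
Op 3: place WK@(2,4)
Op 4: place WQ@(1,3)
Op 5: place BB@(1,2)
Op 6: remove (1,3)
Op 7: place WN@(2,3)
Op 8: remove (2,4)
Per-piece attacks for B:
  BB@(1,2): attacks (2,3) (2,1) (3,0) (0,3) (0,1) [ray(1,1) blocked at (2,3)]
B attacks (1,0): no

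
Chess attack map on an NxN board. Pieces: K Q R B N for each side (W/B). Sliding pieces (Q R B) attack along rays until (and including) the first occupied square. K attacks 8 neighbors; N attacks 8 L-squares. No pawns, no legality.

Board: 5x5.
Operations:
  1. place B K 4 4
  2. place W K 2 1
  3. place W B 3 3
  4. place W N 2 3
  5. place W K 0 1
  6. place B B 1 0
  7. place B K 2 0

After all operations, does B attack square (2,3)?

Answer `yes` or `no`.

Answer: no

Derivation:
Op 1: place BK@(4,4)
Op 2: place WK@(2,1)
Op 3: place WB@(3,3)
Op 4: place WN@(2,3)
Op 5: place WK@(0,1)
Op 6: place BB@(1,0)
Op 7: place BK@(2,0)
Per-piece attacks for B:
  BB@(1,0): attacks (2,1) (0,1) [ray(1,1) blocked at (2,1); ray(-1,1) blocked at (0,1)]
  BK@(2,0): attacks (2,1) (3,0) (1,0) (3,1) (1,1)
  BK@(4,4): attacks (4,3) (3,4) (3,3)
B attacks (2,3): no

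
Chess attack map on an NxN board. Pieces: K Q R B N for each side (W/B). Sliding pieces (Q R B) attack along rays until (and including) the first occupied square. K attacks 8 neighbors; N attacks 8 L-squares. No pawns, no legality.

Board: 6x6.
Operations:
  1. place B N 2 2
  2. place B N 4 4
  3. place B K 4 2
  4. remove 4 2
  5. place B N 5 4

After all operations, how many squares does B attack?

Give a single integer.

Op 1: place BN@(2,2)
Op 2: place BN@(4,4)
Op 3: place BK@(4,2)
Op 4: remove (4,2)
Op 5: place BN@(5,4)
Per-piece attacks for B:
  BN@(2,2): attacks (3,4) (4,3) (1,4) (0,3) (3,0) (4,1) (1,0) (0,1)
  BN@(4,4): attacks (2,5) (5,2) (3,2) (2,3)
  BN@(5,4): attacks (3,5) (4,2) (3,3)
Union (15 distinct): (0,1) (0,3) (1,0) (1,4) (2,3) (2,5) (3,0) (3,2) (3,3) (3,4) (3,5) (4,1) (4,2) (4,3) (5,2)

Answer: 15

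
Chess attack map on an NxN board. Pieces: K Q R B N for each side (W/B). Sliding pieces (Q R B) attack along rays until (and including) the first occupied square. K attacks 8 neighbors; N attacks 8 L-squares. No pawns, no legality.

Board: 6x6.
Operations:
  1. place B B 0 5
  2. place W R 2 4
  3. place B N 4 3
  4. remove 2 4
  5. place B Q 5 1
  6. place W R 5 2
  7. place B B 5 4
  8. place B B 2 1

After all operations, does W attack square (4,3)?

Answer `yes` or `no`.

Op 1: place BB@(0,5)
Op 2: place WR@(2,4)
Op 3: place BN@(4,3)
Op 4: remove (2,4)
Op 5: place BQ@(5,1)
Op 6: place WR@(5,2)
Op 7: place BB@(5,4)
Op 8: place BB@(2,1)
Per-piece attacks for W:
  WR@(5,2): attacks (5,3) (5,4) (5,1) (4,2) (3,2) (2,2) (1,2) (0,2) [ray(0,1) blocked at (5,4); ray(0,-1) blocked at (5,1)]
W attacks (4,3): no

Answer: no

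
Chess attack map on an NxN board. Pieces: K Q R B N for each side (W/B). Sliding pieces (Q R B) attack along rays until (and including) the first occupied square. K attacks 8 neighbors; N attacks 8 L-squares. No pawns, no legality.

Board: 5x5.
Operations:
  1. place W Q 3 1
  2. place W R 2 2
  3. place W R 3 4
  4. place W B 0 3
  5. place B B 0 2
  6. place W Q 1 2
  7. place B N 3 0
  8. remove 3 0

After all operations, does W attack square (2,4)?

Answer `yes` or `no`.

Op 1: place WQ@(3,1)
Op 2: place WR@(2,2)
Op 3: place WR@(3,4)
Op 4: place WB@(0,3)
Op 5: place BB@(0,2)
Op 6: place WQ@(1,2)
Op 7: place BN@(3,0)
Op 8: remove (3,0)
Per-piece attacks for W:
  WB@(0,3): attacks (1,4) (1,2) [ray(1,-1) blocked at (1,2)]
  WQ@(1,2): attacks (1,3) (1,4) (1,1) (1,0) (2,2) (0,2) (2,3) (3,4) (2,1) (3,0) (0,3) (0,1) [ray(1,0) blocked at (2,2); ray(-1,0) blocked at (0,2); ray(1,1) blocked at (3,4); ray(-1,1) blocked at (0,3)]
  WR@(2,2): attacks (2,3) (2,4) (2,1) (2,0) (3,2) (4,2) (1,2) [ray(-1,0) blocked at (1,2)]
  WQ@(3,1): attacks (3,2) (3,3) (3,4) (3,0) (4,1) (2,1) (1,1) (0,1) (4,2) (4,0) (2,2) (2,0) [ray(0,1) blocked at (3,4); ray(-1,1) blocked at (2,2)]
  WR@(3,4): attacks (3,3) (3,2) (3,1) (4,4) (2,4) (1,4) (0,4) [ray(0,-1) blocked at (3,1)]
W attacks (2,4): yes

Answer: yes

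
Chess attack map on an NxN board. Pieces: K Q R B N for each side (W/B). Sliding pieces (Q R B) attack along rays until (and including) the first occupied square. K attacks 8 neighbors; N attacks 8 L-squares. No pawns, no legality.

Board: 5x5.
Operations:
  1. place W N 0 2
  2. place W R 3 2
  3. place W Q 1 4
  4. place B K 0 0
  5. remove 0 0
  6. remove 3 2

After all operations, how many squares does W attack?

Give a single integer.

Answer: 14

Derivation:
Op 1: place WN@(0,2)
Op 2: place WR@(3,2)
Op 3: place WQ@(1,4)
Op 4: place BK@(0,0)
Op 5: remove (0,0)
Op 6: remove (3,2)
Per-piece attacks for W:
  WN@(0,2): attacks (1,4) (2,3) (1,0) (2,1)
  WQ@(1,4): attacks (1,3) (1,2) (1,1) (1,0) (2,4) (3,4) (4,4) (0,4) (2,3) (3,2) (4,1) (0,3)
Union (14 distinct): (0,3) (0,4) (1,0) (1,1) (1,2) (1,3) (1,4) (2,1) (2,3) (2,4) (3,2) (3,4) (4,1) (4,4)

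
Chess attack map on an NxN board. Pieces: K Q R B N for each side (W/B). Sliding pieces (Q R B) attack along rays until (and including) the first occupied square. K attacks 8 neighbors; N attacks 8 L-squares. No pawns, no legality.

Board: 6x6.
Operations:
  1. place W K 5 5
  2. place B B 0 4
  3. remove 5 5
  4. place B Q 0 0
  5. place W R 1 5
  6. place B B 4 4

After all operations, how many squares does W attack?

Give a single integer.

Answer: 10

Derivation:
Op 1: place WK@(5,5)
Op 2: place BB@(0,4)
Op 3: remove (5,5)
Op 4: place BQ@(0,0)
Op 5: place WR@(1,5)
Op 6: place BB@(4,4)
Per-piece attacks for W:
  WR@(1,5): attacks (1,4) (1,3) (1,2) (1,1) (1,0) (2,5) (3,5) (4,5) (5,5) (0,5)
Union (10 distinct): (0,5) (1,0) (1,1) (1,2) (1,3) (1,4) (2,5) (3,5) (4,5) (5,5)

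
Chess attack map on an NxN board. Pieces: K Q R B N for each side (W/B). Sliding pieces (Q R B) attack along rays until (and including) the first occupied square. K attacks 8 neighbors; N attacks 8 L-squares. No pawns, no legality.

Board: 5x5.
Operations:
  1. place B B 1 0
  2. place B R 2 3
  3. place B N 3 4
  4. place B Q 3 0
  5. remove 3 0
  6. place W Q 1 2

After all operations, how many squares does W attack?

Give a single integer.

Answer: 13

Derivation:
Op 1: place BB@(1,0)
Op 2: place BR@(2,3)
Op 3: place BN@(3,4)
Op 4: place BQ@(3,0)
Op 5: remove (3,0)
Op 6: place WQ@(1,2)
Per-piece attacks for W:
  WQ@(1,2): attacks (1,3) (1,4) (1,1) (1,0) (2,2) (3,2) (4,2) (0,2) (2,3) (2,1) (3,0) (0,3) (0,1) [ray(0,-1) blocked at (1,0); ray(1,1) blocked at (2,3)]
Union (13 distinct): (0,1) (0,2) (0,3) (1,0) (1,1) (1,3) (1,4) (2,1) (2,2) (2,3) (3,0) (3,2) (4,2)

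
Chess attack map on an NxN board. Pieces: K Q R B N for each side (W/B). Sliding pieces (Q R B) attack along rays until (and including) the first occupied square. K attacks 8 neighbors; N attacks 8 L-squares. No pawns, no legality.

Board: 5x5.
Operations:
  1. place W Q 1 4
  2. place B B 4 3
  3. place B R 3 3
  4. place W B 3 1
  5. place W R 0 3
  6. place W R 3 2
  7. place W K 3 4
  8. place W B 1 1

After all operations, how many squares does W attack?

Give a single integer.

Answer: 20

Derivation:
Op 1: place WQ@(1,4)
Op 2: place BB@(4,3)
Op 3: place BR@(3,3)
Op 4: place WB@(3,1)
Op 5: place WR@(0,3)
Op 6: place WR@(3,2)
Op 7: place WK@(3,4)
Op 8: place WB@(1,1)
Per-piece attacks for W:
  WR@(0,3): attacks (0,4) (0,2) (0,1) (0,0) (1,3) (2,3) (3,3) [ray(1,0) blocked at (3,3)]
  WB@(1,1): attacks (2,2) (3,3) (2,0) (0,2) (0,0) [ray(1,1) blocked at (3,3)]
  WQ@(1,4): attacks (1,3) (1,2) (1,1) (2,4) (3,4) (0,4) (2,3) (3,2) (0,3) [ray(0,-1) blocked at (1,1); ray(1,0) blocked at (3,4); ray(1,-1) blocked at (3,2); ray(-1,-1) blocked at (0,3)]
  WB@(3,1): attacks (4,2) (4,0) (2,2) (1,3) (0,4) (2,0)
  WR@(3,2): attacks (3,3) (3,1) (4,2) (2,2) (1,2) (0,2) [ray(0,1) blocked at (3,3); ray(0,-1) blocked at (3,1)]
  WK@(3,4): attacks (3,3) (4,4) (2,4) (4,3) (2,3)
Union (20 distinct): (0,0) (0,1) (0,2) (0,3) (0,4) (1,1) (1,2) (1,3) (2,0) (2,2) (2,3) (2,4) (3,1) (3,2) (3,3) (3,4) (4,0) (4,2) (4,3) (4,4)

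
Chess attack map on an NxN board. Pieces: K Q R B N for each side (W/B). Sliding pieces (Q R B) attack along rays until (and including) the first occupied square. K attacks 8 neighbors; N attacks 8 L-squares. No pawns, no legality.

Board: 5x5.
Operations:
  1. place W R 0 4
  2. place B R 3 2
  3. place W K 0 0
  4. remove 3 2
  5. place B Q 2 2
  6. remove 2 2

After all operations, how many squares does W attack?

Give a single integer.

Op 1: place WR@(0,4)
Op 2: place BR@(3,2)
Op 3: place WK@(0,0)
Op 4: remove (3,2)
Op 5: place BQ@(2,2)
Op 6: remove (2,2)
Per-piece attacks for W:
  WK@(0,0): attacks (0,1) (1,0) (1,1)
  WR@(0,4): attacks (0,3) (0,2) (0,1) (0,0) (1,4) (2,4) (3,4) (4,4) [ray(0,-1) blocked at (0,0)]
Union (10 distinct): (0,0) (0,1) (0,2) (0,3) (1,0) (1,1) (1,4) (2,4) (3,4) (4,4)

Answer: 10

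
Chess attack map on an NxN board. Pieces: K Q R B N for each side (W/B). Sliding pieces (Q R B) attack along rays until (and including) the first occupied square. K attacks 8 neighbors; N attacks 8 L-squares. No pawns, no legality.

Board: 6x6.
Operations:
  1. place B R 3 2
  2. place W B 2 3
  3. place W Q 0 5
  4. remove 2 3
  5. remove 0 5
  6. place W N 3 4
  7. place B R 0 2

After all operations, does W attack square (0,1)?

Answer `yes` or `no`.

Answer: no

Derivation:
Op 1: place BR@(3,2)
Op 2: place WB@(2,3)
Op 3: place WQ@(0,5)
Op 4: remove (2,3)
Op 5: remove (0,5)
Op 6: place WN@(3,4)
Op 7: place BR@(0,2)
Per-piece attacks for W:
  WN@(3,4): attacks (5,5) (1,5) (4,2) (5,3) (2,2) (1,3)
W attacks (0,1): no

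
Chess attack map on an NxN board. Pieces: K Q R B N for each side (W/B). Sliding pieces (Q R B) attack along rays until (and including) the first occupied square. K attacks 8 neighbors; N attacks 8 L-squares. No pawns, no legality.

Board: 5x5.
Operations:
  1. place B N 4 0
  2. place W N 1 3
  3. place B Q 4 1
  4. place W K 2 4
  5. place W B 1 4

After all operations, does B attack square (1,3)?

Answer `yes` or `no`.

Answer: no

Derivation:
Op 1: place BN@(4,0)
Op 2: place WN@(1,3)
Op 3: place BQ@(4,1)
Op 4: place WK@(2,4)
Op 5: place WB@(1,4)
Per-piece attacks for B:
  BN@(4,0): attacks (3,2) (2,1)
  BQ@(4,1): attacks (4,2) (4,3) (4,4) (4,0) (3,1) (2,1) (1,1) (0,1) (3,2) (2,3) (1,4) (3,0) [ray(0,-1) blocked at (4,0); ray(-1,1) blocked at (1,4)]
B attacks (1,3): no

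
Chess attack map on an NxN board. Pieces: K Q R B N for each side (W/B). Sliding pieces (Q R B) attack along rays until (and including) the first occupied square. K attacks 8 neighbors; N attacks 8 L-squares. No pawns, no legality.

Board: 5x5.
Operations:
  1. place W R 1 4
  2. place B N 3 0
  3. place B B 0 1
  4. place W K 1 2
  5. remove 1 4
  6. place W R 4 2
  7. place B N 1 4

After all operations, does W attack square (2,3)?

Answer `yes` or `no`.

Op 1: place WR@(1,4)
Op 2: place BN@(3,0)
Op 3: place BB@(0,1)
Op 4: place WK@(1,2)
Op 5: remove (1,4)
Op 6: place WR@(4,2)
Op 7: place BN@(1,4)
Per-piece attacks for W:
  WK@(1,2): attacks (1,3) (1,1) (2,2) (0,2) (2,3) (2,1) (0,3) (0,1)
  WR@(4,2): attacks (4,3) (4,4) (4,1) (4,0) (3,2) (2,2) (1,2) [ray(-1,0) blocked at (1,2)]
W attacks (2,3): yes

Answer: yes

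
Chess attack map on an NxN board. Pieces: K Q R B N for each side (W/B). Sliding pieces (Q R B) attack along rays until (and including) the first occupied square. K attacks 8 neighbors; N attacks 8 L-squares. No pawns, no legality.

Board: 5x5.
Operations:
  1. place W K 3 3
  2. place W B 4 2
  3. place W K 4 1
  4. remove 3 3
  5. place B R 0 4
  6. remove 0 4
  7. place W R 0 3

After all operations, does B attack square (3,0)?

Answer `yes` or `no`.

Op 1: place WK@(3,3)
Op 2: place WB@(4,2)
Op 3: place WK@(4,1)
Op 4: remove (3,3)
Op 5: place BR@(0,4)
Op 6: remove (0,4)
Op 7: place WR@(0,3)
Per-piece attacks for B:
B attacks (3,0): no

Answer: no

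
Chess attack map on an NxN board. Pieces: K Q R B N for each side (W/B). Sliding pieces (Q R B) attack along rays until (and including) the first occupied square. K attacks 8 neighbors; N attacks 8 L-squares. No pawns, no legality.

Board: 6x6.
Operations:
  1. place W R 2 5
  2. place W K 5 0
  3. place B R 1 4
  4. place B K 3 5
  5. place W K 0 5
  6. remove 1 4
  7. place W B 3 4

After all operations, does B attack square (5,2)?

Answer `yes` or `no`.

Op 1: place WR@(2,5)
Op 2: place WK@(5,0)
Op 3: place BR@(1,4)
Op 4: place BK@(3,5)
Op 5: place WK@(0,5)
Op 6: remove (1,4)
Op 7: place WB@(3,4)
Per-piece attacks for B:
  BK@(3,5): attacks (3,4) (4,5) (2,5) (4,4) (2,4)
B attacks (5,2): no

Answer: no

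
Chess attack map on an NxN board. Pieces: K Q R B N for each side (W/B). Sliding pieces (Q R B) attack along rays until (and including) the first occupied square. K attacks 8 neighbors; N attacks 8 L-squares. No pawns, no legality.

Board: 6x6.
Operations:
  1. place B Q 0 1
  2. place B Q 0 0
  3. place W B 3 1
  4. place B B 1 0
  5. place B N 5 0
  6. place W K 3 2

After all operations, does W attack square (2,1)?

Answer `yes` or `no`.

Answer: yes

Derivation:
Op 1: place BQ@(0,1)
Op 2: place BQ@(0,0)
Op 3: place WB@(3,1)
Op 4: place BB@(1,0)
Op 5: place BN@(5,0)
Op 6: place WK@(3,2)
Per-piece attacks for W:
  WB@(3,1): attacks (4,2) (5,3) (4,0) (2,2) (1,3) (0,4) (2,0)
  WK@(3,2): attacks (3,3) (3,1) (4,2) (2,2) (4,3) (4,1) (2,3) (2,1)
W attacks (2,1): yes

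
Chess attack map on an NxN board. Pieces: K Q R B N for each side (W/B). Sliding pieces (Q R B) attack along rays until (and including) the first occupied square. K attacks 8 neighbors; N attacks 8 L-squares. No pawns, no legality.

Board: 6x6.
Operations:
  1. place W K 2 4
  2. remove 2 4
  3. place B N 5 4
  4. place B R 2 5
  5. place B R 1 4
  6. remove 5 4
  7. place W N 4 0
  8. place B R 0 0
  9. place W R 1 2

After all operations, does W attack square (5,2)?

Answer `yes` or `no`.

Op 1: place WK@(2,4)
Op 2: remove (2,4)
Op 3: place BN@(5,4)
Op 4: place BR@(2,5)
Op 5: place BR@(1,4)
Op 6: remove (5,4)
Op 7: place WN@(4,0)
Op 8: place BR@(0,0)
Op 9: place WR@(1,2)
Per-piece attacks for W:
  WR@(1,2): attacks (1,3) (1,4) (1,1) (1,0) (2,2) (3,2) (4,2) (5,2) (0,2) [ray(0,1) blocked at (1,4)]
  WN@(4,0): attacks (5,2) (3,2) (2,1)
W attacks (5,2): yes

Answer: yes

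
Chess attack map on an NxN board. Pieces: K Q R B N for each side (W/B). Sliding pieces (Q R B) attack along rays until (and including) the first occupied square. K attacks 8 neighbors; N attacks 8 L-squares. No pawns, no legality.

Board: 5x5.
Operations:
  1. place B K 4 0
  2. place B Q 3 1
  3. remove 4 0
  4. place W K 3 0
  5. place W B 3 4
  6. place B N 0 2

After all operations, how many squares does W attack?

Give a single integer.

Answer: 9

Derivation:
Op 1: place BK@(4,0)
Op 2: place BQ@(3,1)
Op 3: remove (4,0)
Op 4: place WK@(3,0)
Op 5: place WB@(3,4)
Op 6: place BN@(0,2)
Per-piece attacks for W:
  WK@(3,0): attacks (3,1) (4,0) (2,0) (4,1) (2,1)
  WB@(3,4): attacks (4,3) (2,3) (1,2) (0,1)
Union (9 distinct): (0,1) (1,2) (2,0) (2,1) (2,3) (3,1) (4,0) (4,1) (4,3)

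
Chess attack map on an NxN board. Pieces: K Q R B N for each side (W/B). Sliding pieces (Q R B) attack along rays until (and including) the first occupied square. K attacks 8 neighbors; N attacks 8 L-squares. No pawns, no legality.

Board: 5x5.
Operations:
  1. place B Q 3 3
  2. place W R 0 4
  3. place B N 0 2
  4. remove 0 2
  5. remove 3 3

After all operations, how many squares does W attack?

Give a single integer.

Op 1: place BQ@(3,3)
Op 2: place WR@(0,4)
Op 3: place BN@(0,2)
Op 4: remove (0,2)
Op 5: remove (3,3)
Per-piece attacks for W:
  WR@(0,4): attacks (0,3) (0,2) (0,1) (0,0) (1,4) (2,4) (3,4) (4,4)
Union (8 distinct): (0,0) (0,1) (0,2) (0,3) (1,4) (2,4) (3,4) (4,4)

Answer: 8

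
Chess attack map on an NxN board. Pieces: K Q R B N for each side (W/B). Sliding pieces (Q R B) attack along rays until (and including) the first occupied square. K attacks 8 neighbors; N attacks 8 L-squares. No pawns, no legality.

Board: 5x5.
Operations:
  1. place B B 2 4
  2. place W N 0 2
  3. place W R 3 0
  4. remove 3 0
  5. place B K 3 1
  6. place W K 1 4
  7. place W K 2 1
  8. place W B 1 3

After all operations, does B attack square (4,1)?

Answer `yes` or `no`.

Answer: yes

Derivation:
Op 1: place BB@(2,4)
Op 2: place WN@(0,2)
Op 3: place WR@(3,0)
Op 4: remove (3,0)
Op 5: place BK@(3,1)
Op 6: place WK@(1,4)
Op 7: place WK@(2,1)
Op 8: place WB@(1,3)
Per-piece attacks for B:
  BB@(2,4): attacks (3,3) (4,2) (1,3) [ray(-1,-1) blocked at (1,3)]
  BK@(3,1): attacks (3,2) (3,0) (4,1) (2,1) (4,2) (4,0) (2,2) (2,0)
B attacks (4,1): yes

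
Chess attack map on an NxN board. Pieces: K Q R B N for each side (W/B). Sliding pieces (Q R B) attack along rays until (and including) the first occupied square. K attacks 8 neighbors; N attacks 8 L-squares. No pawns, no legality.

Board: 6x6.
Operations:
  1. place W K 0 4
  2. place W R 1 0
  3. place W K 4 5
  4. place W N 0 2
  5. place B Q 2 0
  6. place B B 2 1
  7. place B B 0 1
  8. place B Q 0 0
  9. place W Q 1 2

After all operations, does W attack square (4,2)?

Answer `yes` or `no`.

Op 1: place WK@(0,4)
Op 2: place WR@(1,0)
Op 3: place WK@(4,5)
Op 4: place WN@(0,2)
Op 5: place BQ@(2,0)
Op 6: place BB@(2,1)
Op 7: place BB@(0,1)
Op 8: place BQ@(0,0)
Op 9: place WQ@(1,2)
Per-piece attacks for W:
  WN@(0,2): attacks (1,4) (2,3) (1,0) (2,1)
  WK@(0,4): attacks (0,5) (0,3) (1,4) (1,5) (1,3)
  WR@(1,0): attacks (1,1) (1,2) (2,0) (0,0) [ray(0,1) blocked at (1,2); ray(1,0) blocked at (2,0); ray(-1,0) blocked at (0,0)]
  WQ@(1,2): attacks (1,3) (1,4) (1,5) (1,1) (1,0) (2,2) (3,2) (4,2) (5,2) (0,2) (2,3) (3,4) (4,5) (2,1) (0,3) (0,1) [ray(0,-1) blocked at (1,0); ray(-1,0) blocked at (0,2); ray(1,1) blocked at (4,5); ray(1,-1) blocked at (2,1); ray(-1,-1) blocked at (0,1)]
  WK@(4,5): attacks (4,4) (5,5) (3,5) (5,4) (3,4)
W attacks (4,2): yes

Answer: yes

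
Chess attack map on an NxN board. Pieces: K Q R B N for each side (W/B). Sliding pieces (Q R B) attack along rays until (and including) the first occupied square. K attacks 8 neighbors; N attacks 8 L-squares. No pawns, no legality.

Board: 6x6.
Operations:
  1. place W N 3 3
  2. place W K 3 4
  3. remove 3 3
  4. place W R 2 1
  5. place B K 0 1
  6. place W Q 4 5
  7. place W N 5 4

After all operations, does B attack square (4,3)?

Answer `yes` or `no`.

Answer: no

Derivation:
Op 1: place WN@(3,3)
Op 2: place WK@(3,4)
Op 3: remove (3,3)
Op 4: place WR@(2,1)
Op 5: place BK@(0,1)
Op 6: place WQ@(4,5)
Op 7: place WN@(5,4)
Per-piece attacks for B:
  BK@(0,1): attacks (0,2) (0,0) (1,1) (1,2) (1,0)
B attacks (4,3): no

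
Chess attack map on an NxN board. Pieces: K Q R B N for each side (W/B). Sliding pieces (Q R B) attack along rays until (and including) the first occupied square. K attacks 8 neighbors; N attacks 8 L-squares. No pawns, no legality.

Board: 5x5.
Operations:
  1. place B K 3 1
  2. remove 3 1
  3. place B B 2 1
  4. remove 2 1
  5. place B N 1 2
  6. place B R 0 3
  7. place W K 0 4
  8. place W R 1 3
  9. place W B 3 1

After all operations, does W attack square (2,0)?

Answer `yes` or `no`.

Answer: yes

Derivation:
Op 1: place BK@(3,1)
Op 2: remove (3,1)
Op 3: place BB@(2,1)
Op 4: remove (2,1)
Op 5: place BN@(1,2)
Op 6: place BR@(0,3)
Op 7: place WK@(0,4)
Op 8: place WR@(1,3)
Op 9: place WB@(3,1)
Per-piece attacks for W:
  WK@(0,4): attacks (0,3) (1,4) (1,3)
  WR@(1,3): attacks (1,4) (1,2) (2,3) (3,3) (4,3) (0,3) [ray(0,-1) blocked at (1,2); ray(-1,0) blocked at (0,3)]
  WB@(3,1): attacks (4,2) (4,0) (2,2) (1,3) (2,0) [ray(-1,1) blocked at (1,3)]
W attacks (2,0): yes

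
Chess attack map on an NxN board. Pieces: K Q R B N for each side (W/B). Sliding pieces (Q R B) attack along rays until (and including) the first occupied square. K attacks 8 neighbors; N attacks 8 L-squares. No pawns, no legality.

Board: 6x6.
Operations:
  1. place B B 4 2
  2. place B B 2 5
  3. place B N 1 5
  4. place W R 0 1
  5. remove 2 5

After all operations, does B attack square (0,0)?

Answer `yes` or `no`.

Op 1: place BB@(4,2)
Op 2: place BB@(2,5)
Op 3: place BN@(1,5)
Op 4: place WR@(0,1)
Op 5: remove (2,5)
Per-piece attacks for B:
  BN@(1,5): attacks (2,3) (3,4) (0,3)
  BB@(4,2): attacks (5,3) (5,1) (3,3) (2,4) (1,5) (3,1) (2,0) [ray(-1,1) blocked at (1,5)]
B attacks (0,0): no

Answer: no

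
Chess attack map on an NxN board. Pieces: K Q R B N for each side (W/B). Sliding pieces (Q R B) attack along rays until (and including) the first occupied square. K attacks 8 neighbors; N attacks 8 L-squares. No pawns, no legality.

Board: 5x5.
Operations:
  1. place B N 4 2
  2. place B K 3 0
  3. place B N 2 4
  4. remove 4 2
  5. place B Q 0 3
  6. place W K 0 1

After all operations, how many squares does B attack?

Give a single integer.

Answer: 17

Derivation:
Op 1: place BN@(4,2)
Op 2: place BK@(3,0)
Op 3: place BN@(2,4)
Op 4: remove (4,2)
Op 5: place BQ@(0,3)
Op 6: place WK@(0,1)
Per-piece attacks for B:
  BQ@(0,3): attacks (0,4) (0,2) (0,1) (1,3) (2,3) (3,3) (4,3) (1,4) (1,2) (2,1) (3,0) [ray(0,-1) blocked at (0,1); ray(1,-1) blocked at (3,0)]
  BN@(2,4): attacks (3,2) (4,3) (1,2) (0,3)
  BK@(3,0): attacks (3,1) (4,0) (2,0) (4,1) (2,1)
Union (17 distinct): (0,1) (0,2) (0,3) (0,4) (1,2) (1,3) (1,4) (2,0) (2,1) (2,3) (3,0) (3,1) (3,2) (3,3) (4,0) (4,1) (4,3)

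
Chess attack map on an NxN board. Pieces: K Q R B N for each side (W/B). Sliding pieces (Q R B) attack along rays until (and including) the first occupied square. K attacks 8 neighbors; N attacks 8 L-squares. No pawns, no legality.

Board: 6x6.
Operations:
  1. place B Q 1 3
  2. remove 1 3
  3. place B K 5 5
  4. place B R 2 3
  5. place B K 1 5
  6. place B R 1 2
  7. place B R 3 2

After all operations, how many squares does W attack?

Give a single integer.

Op 1: place BQ@(1,3)
Op 2: remove (1,3)
Op 3: place BK@(5,5)
Op 4: place BR@(2,3)
Op 5: place BK@(1,5)
Op 6: place BR@(1,2)
Op 7: place BR@(3,2)
Per-piece attacks for W:
Union (0 distinct): (none)

Answer: 0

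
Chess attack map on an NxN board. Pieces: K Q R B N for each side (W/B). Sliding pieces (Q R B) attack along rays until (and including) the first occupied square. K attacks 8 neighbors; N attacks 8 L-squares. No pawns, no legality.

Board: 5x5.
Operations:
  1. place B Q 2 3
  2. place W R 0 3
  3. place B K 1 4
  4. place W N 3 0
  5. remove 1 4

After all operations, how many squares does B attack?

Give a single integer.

Answer: 14

Derivation:
Op 1: place BQ@(2,3)
Op 2: place WR@(0,3)
Op 3: place BK@(1,4)
Op 4: place WN@(3,0)
Op 5: remove (1,4)
Per-piece attacks for B:
  BQ@(2,3): attacks (2,4) (2,2) (2,1) (2,0) (3,3) (4,3) (1,3) (0,3) (3,4) (3,2) (4,1) (1,4) (1,2) (0,1) [ray(-1,0) blocked at (0,3)]
Union (14 distinct): (0,1) (0,3) (1,2) (1,3) (1,4) (2,0) (2,1) (2,2) (2,4) (3,2) (3,3) (3,4) (4,1) (4,3)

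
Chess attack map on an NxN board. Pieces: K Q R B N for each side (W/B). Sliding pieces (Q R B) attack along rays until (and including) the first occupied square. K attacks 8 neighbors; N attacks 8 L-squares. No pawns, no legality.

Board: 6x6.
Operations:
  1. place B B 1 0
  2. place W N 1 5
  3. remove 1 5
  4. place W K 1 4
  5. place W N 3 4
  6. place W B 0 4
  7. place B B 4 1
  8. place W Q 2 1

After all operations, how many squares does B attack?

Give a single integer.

Answer: 8

Derivation:
Op 1: place BB@(1,0)
Op 2: place WN@(1,5)
Op 3: remove (1,5)
Op 4: place WK@(1,4)
Op 5: place WN@(3,4)
Op 6: place WB@(0,4)
Op 7: place BB@(4,1)
Op 8: place WQ@(2,1)
Per-piece attacks for B:
  BB@(1,0): attacks (2,1) (0,1) [ray(1,1) blocked at (2,1)]
  BB@(4,1): attacks (5,2) (5,0) (3,2) (2,3) (1,4) (3,0) [ray(-1,1) blocked at (1,4)]
Union (8 distinct): (0,1) (1,4) (2,1) (2,3) (3,0) (3,2) (5,0) (5,2)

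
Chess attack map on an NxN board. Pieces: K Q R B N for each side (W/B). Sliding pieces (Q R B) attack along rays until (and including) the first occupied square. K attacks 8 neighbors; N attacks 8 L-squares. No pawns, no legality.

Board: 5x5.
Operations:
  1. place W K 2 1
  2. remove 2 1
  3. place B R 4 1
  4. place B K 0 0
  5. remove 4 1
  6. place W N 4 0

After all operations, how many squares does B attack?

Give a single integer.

Op 1: place WK@(2,1)
Op 2: remove (2,1)
Op 3: place BR@(4,1)
Op 4: place BK@(0,0)
Op 5: remove (4,1)
Op 6: place WN@(4,0)
Per-piece attacks for B:
  BK@(0,0): attacks (0,1) (1,0) (1,1)
Union (3 distinct): (0,1) (1,0) (1,1)

Answer: 3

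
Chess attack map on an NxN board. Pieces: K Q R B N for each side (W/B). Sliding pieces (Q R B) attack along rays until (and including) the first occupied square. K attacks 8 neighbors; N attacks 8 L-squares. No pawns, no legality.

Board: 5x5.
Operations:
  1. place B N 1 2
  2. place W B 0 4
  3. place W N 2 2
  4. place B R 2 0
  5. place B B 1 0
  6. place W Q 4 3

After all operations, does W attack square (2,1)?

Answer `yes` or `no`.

Op 1: place BN@(1,2)
Op 2: place WB@(0,4)
Op 3: place WN@(2,2)
Op 4: place BR@(2,0)
Op 5: place BB@(1,0)
Op 6: place WQ@(4,3)
Per-piece attacks for W:
  WB@(0,4): attacks (1,3) (2,2) [ray(1,-1) blocked at (2,2)]
  WN@(2,2): attacks (3,4) (4,3) (1,4) (0,3) (3,0) (4,1) (1,0) (0,1)
  WQ@(4,3): attacks (4,4) (4,2) (4,1) (4,0) (3,3) (2,3) (1,3) (0,3) (3,4) (3,2) (2,1) (1,0) [ray(-1,-1) blocked at (1,0)]
W attacks (2,1): yes

Answer: yes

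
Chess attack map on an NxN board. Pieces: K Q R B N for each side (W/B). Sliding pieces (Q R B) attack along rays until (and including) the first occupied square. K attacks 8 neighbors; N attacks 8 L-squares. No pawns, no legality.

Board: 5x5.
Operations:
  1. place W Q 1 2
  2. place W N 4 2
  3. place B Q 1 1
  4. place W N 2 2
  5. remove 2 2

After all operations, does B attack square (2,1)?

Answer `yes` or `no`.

Op 1: place WQ@(1,2)
Op 2: place WN@(4,2)
Op 3: place BQ@(1,1)
Op 4: place WN@(2,2)
Op 5: remove (2,2)
Per-piece attacks for B:
  BQ@(1,1): attacks (1,2) (1,0) (2,1) (3,1) (4,1) (0,1) (2,2) (3,3) (4,4) (2,0) (0,2) (0,0) [ray(0,1) blocked at (1,2)]
B attacks (2,1): yes

Answer: yes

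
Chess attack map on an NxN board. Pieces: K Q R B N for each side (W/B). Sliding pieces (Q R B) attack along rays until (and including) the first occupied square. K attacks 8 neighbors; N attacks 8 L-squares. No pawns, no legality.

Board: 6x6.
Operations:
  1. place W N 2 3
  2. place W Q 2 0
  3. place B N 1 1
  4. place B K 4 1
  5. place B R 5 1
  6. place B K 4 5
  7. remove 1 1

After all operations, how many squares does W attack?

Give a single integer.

Op 1: place WN@(2,3)
Op 2: place WQ@(2,0)
Op 3: place BN@(1,1)
Op 4: place BK@(4,1)
Op 5: place BR@(5,1)
Op 6: place BK@(4,5)
Op 7: remove (1,1)
Per-piece attacks for W:
  WQ@(2,0): attacks (2,1) (2,2) (2,3) (3,0) (4,0) (5,0) (1,0) (0,0) (3,1) (4,2) (5,3) (1,1) (0,2) [ray(0,1) blocked at (2,3)]
  WN@(2,3): attacks (3,5) (4,4) (1,5) (0,4) (3,1) (4,2) (1,1) (0,2)
Union (17 distinct): (0,0) (0,2) (0,4) (1,0) (1,1) (1,5) (2,1) (2,2) (2,3) (3,0) (3,1) (3,5) (4,0) (4,2) (4,4) (5,0) (5,3)

Answer: 17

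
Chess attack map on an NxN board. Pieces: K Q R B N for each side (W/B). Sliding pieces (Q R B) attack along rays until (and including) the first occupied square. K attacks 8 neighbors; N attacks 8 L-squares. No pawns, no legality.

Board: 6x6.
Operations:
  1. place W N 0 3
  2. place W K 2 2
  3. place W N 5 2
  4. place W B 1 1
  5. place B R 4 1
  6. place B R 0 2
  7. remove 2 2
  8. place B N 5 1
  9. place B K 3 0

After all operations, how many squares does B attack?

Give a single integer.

Op 1: place WN@(0,3)
Op 2: place WK@(2,2)
Op 3: place WN@(5,2)
Op 4: place WB@(1,1)
Op 5: place BR@(4,1)
Op 6: place BR@(0,2)
Op 7: remove (2,2)
Op 8: place BN@(5,1)
Op 9: place BK@(3,0)
Per-piece attacks for B:
  BR@(0,2): attacks (0,3) (0,1) (0,0) (1,2) (2,2) (3,2) (4,2) (5,2) [ray(0,1) blocked at (0,3); ray(1,0) blocked at (5,2)]
  BK@(3,0): attacks (3,1) (4,0) (2,0) (4,1) (2,1)
  BR@(4,1): attacks (4,2) (4,3) (4,4) (4,5) (4,0) (5,1) (3,1) (2,1) (1,1) [ray(1,0) blocked at (5,1); ray(-1,0) blocked at (1,1)]
  BN@(5,1): attacks (4,3) (3,2) (3,0)
Union (19 distinct): (0,0) (0,1) (0,3) (1,1) (1,2) (2,0) (2,1) (2,2) (3,0) (3,1) (3,2) (4,0) (4,1) (4,2) (4,3) (4,4) (4,5) (5,1) (5,2)

Answer: 19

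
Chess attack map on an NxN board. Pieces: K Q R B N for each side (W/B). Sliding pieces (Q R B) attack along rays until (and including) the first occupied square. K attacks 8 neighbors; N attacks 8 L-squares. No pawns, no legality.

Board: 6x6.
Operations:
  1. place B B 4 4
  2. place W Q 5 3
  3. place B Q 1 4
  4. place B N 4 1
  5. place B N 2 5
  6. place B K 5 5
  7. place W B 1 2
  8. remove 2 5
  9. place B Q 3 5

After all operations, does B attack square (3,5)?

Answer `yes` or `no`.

Answer: yes

Derivation:
Op 1: place BB@(4,4)
Op 2: place WQ@(5,3)
Op 3: place BQ@(1,4)
Op 4: place BN@(4,1)
Op 5: place BN@(2,5)
Op 6: place BK@(5,5)
Op 7: place WB@(1,2)
Op 8: remove (2,5)
Op 9: place BQ@(3,5)
Per-piece attacks for B:
  BQ@(1,4): attacks (1,5) (1,3) (1,2) (2,4) (3,4) (4,4) (0,4) (2,5) (2,3) (3,2) (4,1) (0,5) (0,3) [ray(0,-1) blocked at (1,2); ray(1,0) blocked at (4,4); ray(1,-1) blocked at (4,1)]
  BQ@(3,5): attacks (3,4) (3,3) (3,2) (3,1) (3,0) (4,5) (5,5) (2,5) (1,5) (0,5) (4,4) (2,4) (1,3) (0,2) [ray(1,0) blocked at (5,5); ray(1,-1) blocked at (4,4)]
  BN@(4,1): attacks (5,3) (3,3) (2,2) (2,0)
  BB@(4,4): attacks (5,5) (5,3) (3,5) (3,3) (2,2) (1,1) (0,0) [ray(1,1) blocked at (5,5); ray(1,-1) blocked at (5,3); ray(-1,1) blocked at (3,5)]
  BK@(5,5): attacks (5,4) (4,5) (4,4)
B attacks (3,5): yes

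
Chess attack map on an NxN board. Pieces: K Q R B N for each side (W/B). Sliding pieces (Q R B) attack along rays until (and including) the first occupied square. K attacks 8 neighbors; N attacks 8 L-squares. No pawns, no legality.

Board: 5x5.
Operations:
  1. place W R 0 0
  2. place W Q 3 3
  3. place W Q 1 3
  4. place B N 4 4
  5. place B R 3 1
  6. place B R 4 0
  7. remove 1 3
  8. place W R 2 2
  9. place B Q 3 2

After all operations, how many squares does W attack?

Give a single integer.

Answer: 19

Derivation:
Op 1: place WR@(0,0)
Op 2: place WQ@(3,3)
Op 3: place WQ@(1,3)
Op 4: place BN@(4,4)
Op 5: place BR@(3,1)
Op 6: place BR@(4,0)
Op 7: remove (1,3)
Op 8: place WR@(2,2)
Op 9: place BQ@(3,2)
Per-piece attacks for W:
  WR@(0,0): attacks (0,1) (0,2) (0,3) (0,4) (1,0) (2,0) (3,0) (4,0) [ray(1,0) blocked at (4,0)]
  WR@(2,2): attacks (2,3) (2,4) (2,1) (2,0) (3,2) (1,2) (0,2) [ray(1,0) blocked at (3,2)]
  WQ@(3,3): attacks (3,4) (3,2) (4,3) (2,3) (1,3) (0,3) (4,4) (4,2) (2,4) (2,2) [ray(0,-1) blocked at (3,2); ray(1,1) blocked at (4,4); ray(-1,-1) blocked at (2,2)]
Union (19 distinct): (0,1) (0,2) (0,3) (0,4) (1,0) (1,2) (1,3) (2,0) (2,1) (2,2) (2,3) (2,4) (3,0) (3,2) (3,4) (4,0) (4,2) (4,3) (4,4)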